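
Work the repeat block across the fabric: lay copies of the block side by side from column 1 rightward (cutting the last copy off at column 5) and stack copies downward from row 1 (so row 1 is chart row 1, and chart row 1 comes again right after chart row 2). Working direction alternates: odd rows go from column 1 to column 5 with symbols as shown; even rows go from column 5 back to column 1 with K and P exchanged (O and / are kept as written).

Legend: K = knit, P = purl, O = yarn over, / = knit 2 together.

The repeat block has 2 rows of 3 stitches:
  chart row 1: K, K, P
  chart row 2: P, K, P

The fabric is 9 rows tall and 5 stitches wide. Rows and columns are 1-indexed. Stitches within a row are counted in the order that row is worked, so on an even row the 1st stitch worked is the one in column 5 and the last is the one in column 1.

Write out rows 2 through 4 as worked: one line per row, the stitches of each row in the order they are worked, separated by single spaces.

Row 2: chart row 2, WS - tiled (columns 1-5): P K P P K; work from column 5 back to 1 with K<->P swapped.
Row 3: chart row 1, RS - tile across columns 1-5 and work as-is.
Row 4: chart row 2, WS - tiled (columns 1-5): P K P P K; work from column 5 back to 1 with K<->P swapped.

== ROWS AS WORKED ==
P K K P K
K K P K K
P K K P K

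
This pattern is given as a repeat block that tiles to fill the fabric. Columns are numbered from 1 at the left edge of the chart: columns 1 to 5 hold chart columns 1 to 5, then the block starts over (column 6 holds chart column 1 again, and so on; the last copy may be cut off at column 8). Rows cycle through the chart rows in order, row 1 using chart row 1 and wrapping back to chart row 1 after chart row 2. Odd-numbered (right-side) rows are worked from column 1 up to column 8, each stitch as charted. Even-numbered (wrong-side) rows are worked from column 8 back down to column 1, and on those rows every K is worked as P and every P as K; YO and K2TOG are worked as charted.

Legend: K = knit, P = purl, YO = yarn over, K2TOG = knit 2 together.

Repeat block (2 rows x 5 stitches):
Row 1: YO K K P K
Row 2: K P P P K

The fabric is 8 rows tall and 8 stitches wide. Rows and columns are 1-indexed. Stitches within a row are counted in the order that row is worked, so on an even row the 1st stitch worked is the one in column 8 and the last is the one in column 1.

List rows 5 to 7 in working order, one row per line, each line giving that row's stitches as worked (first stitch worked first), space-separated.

Rows as worked:
YO K K P K YO K K
K K P P K K K P
YO K K P K YO K K

Derivation:
Row 5: chart row 1, RS - tile across columns 1-8 and work as-is.
Row 6: chart row 2, WS - tiled (columns 1-8): K P P P K K P P; work from column 8 back to 1 with K<->P swapped.
Row 7: chart row 1, RS - tile across columns 1-8 and work as-is.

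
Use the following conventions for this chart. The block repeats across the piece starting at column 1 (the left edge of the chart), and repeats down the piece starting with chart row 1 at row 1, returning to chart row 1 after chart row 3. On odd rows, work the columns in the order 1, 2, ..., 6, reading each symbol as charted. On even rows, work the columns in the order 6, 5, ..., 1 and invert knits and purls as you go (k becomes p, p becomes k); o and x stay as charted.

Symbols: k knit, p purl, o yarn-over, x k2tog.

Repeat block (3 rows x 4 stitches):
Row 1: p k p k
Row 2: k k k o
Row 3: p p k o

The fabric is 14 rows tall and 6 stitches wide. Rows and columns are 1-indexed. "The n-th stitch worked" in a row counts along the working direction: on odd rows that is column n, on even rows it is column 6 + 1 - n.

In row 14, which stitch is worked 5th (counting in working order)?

Row 14: (14-1) mod 3 = 1, so use chart row 2. Even row -> WS.
Chart row 2 tiled across columns 1-6: k k k o k k
WS: work from column 6 back to column 1 (reverse the tiled row), swapping k<->p (o and x unchanged).
Row 14 as worked: p p o p p p
Counting 5 along the worked row gives p.

Result:
p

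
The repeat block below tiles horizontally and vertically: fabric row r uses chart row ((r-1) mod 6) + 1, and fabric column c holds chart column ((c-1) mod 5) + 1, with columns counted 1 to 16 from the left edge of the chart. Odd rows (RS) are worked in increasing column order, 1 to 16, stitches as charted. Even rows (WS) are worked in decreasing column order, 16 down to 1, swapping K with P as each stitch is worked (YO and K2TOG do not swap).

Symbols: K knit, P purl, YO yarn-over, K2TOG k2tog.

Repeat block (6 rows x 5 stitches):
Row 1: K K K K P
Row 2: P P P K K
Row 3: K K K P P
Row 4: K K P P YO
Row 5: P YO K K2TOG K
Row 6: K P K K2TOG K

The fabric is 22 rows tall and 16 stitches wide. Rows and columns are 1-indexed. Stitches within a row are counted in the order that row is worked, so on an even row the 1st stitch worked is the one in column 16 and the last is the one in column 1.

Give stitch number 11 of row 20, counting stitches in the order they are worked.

== STITCH ==
K

Derivation:
For row 20: chart row = ((20-1) mod 6) + 1 = 2; this is a WS (even) row.
Chart row 2 tiled across columns 1-16: P P P K K P P P K K P P P K K P
WS row: flip the tiled sequence (start at column 16) and apply K<->P; YO and K2TOG stay.
Row 20 as worked: K P P K K K P P K K K P P K K K
Stitch 11 in working order -> K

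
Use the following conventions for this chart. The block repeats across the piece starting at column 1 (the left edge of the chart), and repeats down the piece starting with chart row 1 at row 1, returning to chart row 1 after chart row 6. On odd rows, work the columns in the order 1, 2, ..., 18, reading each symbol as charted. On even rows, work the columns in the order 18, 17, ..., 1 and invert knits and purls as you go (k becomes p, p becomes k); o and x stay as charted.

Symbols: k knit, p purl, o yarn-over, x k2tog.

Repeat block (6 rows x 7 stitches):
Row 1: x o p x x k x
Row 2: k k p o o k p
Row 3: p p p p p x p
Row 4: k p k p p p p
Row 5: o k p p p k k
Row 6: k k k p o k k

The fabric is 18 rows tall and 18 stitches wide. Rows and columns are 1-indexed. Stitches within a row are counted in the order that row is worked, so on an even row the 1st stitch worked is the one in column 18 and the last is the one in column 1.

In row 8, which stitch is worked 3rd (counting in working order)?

Result:
p

Derivation:
Row 8 uses chart row ((8-1) mod 6)+1 = 2. Row 8 is even, so WS.
Chart row 2 tiled across columns 1-18: k k p o o k p k k p o o k p k k p o
WS row: flip the tiled sequence (start at column 18) and apply k<->p; o and x stay.
Row 8 as worked: o k p p k p o o k p p k p o o k p p
Stitch 3 in working order -> p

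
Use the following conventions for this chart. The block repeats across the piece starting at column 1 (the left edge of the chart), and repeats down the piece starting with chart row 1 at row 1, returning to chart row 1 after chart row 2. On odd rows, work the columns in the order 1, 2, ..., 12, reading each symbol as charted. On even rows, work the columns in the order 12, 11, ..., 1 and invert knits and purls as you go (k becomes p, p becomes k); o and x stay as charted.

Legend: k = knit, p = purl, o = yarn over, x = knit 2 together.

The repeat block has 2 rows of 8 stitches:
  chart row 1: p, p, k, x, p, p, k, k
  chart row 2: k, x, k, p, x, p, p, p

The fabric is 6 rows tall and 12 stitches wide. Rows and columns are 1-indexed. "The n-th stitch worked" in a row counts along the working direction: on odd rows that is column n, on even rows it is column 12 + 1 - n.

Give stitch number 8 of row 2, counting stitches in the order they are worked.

Stitch:
x

Derivation:
Row 2: (2-1) mod 2 = 1, so use chart row 2. Even row -> WS.
Chart row 2 tiled across columns 1-12: k x k p x p p p k x k p
Wrong side: read the tiled row from column 12 down to 1 and exchange k with p (leave o, x).
Row 2 as worked: k p x p k k k x k p x p
The 8th stitch worked is x.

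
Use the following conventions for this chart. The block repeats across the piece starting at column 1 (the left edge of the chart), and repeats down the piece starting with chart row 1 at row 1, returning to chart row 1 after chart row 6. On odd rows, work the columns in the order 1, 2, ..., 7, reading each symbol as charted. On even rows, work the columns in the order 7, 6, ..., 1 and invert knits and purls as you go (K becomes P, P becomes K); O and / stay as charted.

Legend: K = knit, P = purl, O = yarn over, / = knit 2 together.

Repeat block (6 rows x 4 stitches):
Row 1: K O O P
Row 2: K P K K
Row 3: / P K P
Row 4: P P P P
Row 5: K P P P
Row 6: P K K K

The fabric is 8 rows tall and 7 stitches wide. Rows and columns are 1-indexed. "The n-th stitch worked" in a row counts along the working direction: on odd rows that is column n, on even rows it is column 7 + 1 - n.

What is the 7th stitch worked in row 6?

Result:
K

Derivation:
Row 6: (6-1) mod 6 = 5, so use chart row 6. Even row -> WS.
Chart row 6 tiled across columns 1-7: P K K K P K K
WS: work from column 7 back to column 1 (reverse the tiled row), swapping K<->P (O and / unchanged).
Row 6 as worked: P P K P P P K
The 7th stitch worked is K.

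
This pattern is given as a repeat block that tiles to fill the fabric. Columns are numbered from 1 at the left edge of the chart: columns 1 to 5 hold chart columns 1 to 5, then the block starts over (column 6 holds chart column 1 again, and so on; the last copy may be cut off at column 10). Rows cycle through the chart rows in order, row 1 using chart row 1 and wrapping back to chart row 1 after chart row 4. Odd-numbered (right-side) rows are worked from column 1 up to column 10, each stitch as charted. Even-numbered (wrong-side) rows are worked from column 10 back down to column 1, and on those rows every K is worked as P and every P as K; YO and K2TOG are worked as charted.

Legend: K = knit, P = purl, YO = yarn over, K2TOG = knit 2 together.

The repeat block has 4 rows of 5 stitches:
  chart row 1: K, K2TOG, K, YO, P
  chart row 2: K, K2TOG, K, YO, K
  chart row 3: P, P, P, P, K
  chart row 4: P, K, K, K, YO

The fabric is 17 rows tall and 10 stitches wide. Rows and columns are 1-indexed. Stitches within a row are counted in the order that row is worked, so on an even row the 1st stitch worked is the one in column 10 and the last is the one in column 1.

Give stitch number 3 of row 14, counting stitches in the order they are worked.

Result:
P

Derivation:
Row 14 uses chart row ((14-1) mod 4)+1 = 2. Row 14 is even, so WS.
Chart row 2 tiled across columns 1-10: K K2TOG K YO K K K2TOG K YO K
Wrong side: read the tiled row from column 10 down to 1 and exchange K with P (leave YO, K2TOG).
Row 14 as worked: P YO P K2TOG P P YO P K2TOG P
The 3rd stitch worked is P.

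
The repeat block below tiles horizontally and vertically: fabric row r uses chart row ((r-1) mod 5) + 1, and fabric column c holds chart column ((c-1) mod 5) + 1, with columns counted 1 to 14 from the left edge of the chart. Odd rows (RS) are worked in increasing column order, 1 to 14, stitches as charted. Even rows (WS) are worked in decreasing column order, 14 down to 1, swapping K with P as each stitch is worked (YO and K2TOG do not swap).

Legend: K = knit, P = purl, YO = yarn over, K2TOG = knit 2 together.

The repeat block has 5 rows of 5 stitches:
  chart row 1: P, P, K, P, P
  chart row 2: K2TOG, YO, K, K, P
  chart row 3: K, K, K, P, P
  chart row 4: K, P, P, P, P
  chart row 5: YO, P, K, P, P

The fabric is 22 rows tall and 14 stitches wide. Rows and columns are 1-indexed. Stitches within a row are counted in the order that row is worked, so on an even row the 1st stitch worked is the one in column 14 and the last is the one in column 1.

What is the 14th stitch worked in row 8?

Row 8 uses chart row ((8-1) mod 5)+1 = 3. Row 8 is even, so WS.
Chart row 3 tiled across columns 1-14: K K K P P K K K P P K K K P
WS row: flip the tiled sequence (start at column 14) and apply K<->P; YO and K2TOG stay.
Row 8 as worked: K P P P K K P P P K K P P P
Stitch 14 in working order -> P

Stitch:
P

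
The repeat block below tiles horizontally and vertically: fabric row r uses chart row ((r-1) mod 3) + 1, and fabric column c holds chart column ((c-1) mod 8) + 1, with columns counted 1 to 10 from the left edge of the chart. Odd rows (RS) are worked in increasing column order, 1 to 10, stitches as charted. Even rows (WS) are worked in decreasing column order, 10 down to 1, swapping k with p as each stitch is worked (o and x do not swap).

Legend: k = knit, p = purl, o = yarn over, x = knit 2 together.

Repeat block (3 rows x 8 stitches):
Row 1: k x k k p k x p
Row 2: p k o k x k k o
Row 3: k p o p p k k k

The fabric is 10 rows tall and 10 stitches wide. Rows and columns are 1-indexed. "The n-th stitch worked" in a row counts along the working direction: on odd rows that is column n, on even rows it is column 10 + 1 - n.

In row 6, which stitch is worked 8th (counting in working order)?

Stitch:
o

Derivation:
Row 6: (6-1) mod 3 = 2, so use chart row 3. Even row -> WS.
Chart row 3 tiled across columns 1-10: k p o p p k k k k p
WS: work from column 10 back to column 1 (reverse the tiled row), swapping k<->p (o and x unchanged).
Row 6 as worked: k p p p p k k o k p
Stitch 8 in working order -> o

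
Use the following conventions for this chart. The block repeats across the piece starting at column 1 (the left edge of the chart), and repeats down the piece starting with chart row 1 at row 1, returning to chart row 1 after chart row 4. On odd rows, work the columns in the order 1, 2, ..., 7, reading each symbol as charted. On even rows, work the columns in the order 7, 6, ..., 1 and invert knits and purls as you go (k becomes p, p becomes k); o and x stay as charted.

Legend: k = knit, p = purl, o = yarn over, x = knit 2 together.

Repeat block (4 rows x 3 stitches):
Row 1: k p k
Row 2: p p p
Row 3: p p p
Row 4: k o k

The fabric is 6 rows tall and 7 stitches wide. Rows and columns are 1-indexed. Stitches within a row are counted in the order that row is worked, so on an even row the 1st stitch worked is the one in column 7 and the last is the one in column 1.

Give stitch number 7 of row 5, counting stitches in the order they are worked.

For row 5: chart row = ((5-1) mod 4) + 1 = 1; this is a RS (odd) row.
Chart row 1 tiled across columns 1-7: k p k k p k k
RS row: no reversal, no swap; stitch n worked = column n.
Stitch 7 in working order -> k

== STITCH ==
k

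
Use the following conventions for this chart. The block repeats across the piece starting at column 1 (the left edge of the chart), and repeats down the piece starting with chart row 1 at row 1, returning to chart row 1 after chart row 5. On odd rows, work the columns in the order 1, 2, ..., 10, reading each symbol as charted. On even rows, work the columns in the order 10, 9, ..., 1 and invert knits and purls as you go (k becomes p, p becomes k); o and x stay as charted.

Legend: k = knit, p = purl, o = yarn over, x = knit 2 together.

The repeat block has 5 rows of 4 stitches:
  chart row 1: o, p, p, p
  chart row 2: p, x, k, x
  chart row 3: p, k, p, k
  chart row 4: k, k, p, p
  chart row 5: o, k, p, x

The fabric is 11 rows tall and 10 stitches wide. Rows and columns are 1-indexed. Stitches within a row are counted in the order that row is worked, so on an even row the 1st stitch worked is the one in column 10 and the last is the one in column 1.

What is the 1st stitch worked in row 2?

For row 2: chart row = ((2-1) mod 5) + 1 = 2; this is a WS (even) row.
Chart row 2 tiled across columns 1-10: p x k x p x k x p x
WS row: flip the tiled sequence (start at column 10) and apply k<->p; o and x stay.
Row 2 as worked: x k x p x k x p x k
The 1st stitch worked is x.

Stitch:
x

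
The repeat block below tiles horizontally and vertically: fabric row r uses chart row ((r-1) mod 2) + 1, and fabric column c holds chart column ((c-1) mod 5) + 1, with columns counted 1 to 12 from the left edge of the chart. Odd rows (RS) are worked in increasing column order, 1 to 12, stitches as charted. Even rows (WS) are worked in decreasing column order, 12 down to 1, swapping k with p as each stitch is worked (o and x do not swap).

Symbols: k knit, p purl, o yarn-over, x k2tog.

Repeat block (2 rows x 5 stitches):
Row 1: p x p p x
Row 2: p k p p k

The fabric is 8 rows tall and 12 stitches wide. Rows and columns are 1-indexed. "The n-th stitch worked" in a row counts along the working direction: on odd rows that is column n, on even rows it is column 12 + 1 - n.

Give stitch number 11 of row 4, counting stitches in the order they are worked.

Row 4: (4-1) mod 2 = 1, so use chart row 2. Even row -> WS.
Chart row 2 tiled across columns 1-12: p k p p k p k p p k p k
Wrong side: read the tiled row from column 12 down to 1 and exchange k with p (leave o, x).
Row 4 as worked: p k p k k p k p k k p k
Counting 11 along the worked row gives p.

Stitch:
p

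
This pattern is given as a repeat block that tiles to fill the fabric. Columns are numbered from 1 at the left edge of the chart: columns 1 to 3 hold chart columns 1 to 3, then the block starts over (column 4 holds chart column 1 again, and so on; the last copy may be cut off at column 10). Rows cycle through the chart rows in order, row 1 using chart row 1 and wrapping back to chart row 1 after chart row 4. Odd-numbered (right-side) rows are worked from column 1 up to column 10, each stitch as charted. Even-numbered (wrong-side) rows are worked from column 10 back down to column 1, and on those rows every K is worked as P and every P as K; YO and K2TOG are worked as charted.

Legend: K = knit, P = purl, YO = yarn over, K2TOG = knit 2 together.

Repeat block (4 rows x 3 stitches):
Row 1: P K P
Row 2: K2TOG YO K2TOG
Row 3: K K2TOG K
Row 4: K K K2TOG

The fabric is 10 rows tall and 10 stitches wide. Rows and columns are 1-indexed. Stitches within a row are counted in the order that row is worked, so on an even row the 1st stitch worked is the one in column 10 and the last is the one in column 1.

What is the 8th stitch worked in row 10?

Stitch:
K2TOG

Derivation:
Row 10 uses chart row ((10-1) mod 4)+1 = 2. Row 10 is even, so WS.
Chart row 2 tiled across columns 1-10: K2TOG YO K2TOG K2TOG YO K2TOG K2TOG YO K2TOG K2TOG
WS: work from column 10 back to column 1 (reverse the tiled row), swapping K<->P (YO and K2TOG unchanged).
Row 10 as worked: K2TOG K2TOG YO K2TOG K2TOG YO K2TOG K2TOG YO K2TOG
Stitch 8 in working order -> K2TOG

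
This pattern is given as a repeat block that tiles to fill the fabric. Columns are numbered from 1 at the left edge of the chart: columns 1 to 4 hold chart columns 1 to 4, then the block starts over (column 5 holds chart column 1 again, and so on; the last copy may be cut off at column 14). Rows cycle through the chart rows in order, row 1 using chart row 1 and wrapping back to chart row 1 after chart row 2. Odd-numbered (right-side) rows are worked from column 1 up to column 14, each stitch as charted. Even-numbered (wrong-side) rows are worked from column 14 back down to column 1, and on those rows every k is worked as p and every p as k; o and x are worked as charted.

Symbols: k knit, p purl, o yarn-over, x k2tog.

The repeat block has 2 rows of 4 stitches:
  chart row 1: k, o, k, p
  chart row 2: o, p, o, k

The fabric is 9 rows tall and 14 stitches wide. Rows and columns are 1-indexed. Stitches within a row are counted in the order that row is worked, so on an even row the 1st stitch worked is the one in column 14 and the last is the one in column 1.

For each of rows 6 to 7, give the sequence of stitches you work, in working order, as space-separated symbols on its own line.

Rows as worked:
k o p o k o p o k o p o k o
k o k p k o k p k o k p k o

Derivation:
Row 6: chart row 2, WS - tiled (columns 1-14): o p o k o p o k o p o k o p; work from column 14 back to 1 with k<->p swapped.
Row 7: chart row 1, RS - tile across columns 1-14 and work as-is.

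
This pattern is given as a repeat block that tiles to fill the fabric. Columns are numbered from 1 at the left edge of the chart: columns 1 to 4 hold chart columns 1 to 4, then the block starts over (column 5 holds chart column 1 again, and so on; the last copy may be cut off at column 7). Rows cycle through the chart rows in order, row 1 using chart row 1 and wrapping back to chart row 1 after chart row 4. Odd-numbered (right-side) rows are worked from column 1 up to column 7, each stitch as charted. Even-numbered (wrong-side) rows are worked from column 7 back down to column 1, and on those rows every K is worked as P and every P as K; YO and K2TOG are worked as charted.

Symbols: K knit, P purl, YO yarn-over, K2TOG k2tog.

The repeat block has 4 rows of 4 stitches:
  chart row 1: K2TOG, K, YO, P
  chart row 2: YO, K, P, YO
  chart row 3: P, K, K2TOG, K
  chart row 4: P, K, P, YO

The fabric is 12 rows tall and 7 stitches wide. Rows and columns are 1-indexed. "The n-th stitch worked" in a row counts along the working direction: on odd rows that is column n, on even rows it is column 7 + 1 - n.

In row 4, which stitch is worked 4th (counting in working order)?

Stitch:
YO

Derivation:
Row 4 uses chart row ((4-1) mod 4)+1 = 4. Row 4 is even, so WS.
Chart row 4 tiled across columns 1-7: P K P YO P K P
Wrong side: read the tiled row from column 7 down to 1 and exchange K with P (leave YO, K2TOG).
Row 4 as worked: K P K YO K P K
Stitch 4 in working order -> YO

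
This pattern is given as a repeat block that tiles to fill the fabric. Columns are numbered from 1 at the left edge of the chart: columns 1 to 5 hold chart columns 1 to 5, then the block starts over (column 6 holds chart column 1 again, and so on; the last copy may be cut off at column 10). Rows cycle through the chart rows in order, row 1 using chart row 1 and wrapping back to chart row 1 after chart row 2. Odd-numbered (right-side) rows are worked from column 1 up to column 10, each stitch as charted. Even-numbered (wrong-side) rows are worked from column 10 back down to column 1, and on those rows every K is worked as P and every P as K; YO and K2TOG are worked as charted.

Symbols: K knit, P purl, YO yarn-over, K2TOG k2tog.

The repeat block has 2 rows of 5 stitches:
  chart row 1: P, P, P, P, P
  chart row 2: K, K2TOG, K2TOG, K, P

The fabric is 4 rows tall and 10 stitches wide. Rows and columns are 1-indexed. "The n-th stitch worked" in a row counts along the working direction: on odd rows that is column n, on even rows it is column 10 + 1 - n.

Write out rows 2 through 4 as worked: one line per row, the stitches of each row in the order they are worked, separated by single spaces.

Row 2: chart row 2, WS - tiled (columns 1-10): K K2TOG K2TOG K P K K2TOG K2TOG K P; work from column 10 back to 1 with K<->P swapped.
Row 3: chart row 1, RS - tile across columns 1-10 and work as-is.
Row 4: chart row 2, WS - tiled (columns 1-10): K K2TOG K2TOG K P K K2TOG K2TOG K P; work from column 10 back to 1 with K<->P swapped.

Result:
K P K2TOG K2TOG P K P K2TOG K2TOG P
P P P P P P P P P P
K P K2TOG K2TOG P K P K2TOG K2TOG P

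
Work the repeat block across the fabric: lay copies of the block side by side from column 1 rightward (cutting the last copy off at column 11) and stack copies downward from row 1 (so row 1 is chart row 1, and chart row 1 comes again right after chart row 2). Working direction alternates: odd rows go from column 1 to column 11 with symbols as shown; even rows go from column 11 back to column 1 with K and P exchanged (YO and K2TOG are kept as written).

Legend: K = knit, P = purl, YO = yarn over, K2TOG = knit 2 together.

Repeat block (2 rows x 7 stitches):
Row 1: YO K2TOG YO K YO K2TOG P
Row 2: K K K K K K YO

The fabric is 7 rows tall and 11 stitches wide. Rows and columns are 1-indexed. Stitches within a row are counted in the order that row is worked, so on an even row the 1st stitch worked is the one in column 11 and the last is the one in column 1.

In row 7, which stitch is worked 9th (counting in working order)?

For row 7: chart row = ((7-1) mod 2) + 1 = 1; this is a RS (odd) row.
Chart row 1 tiled across columns 1-11: YO K2TOG YO K YO K2TOG P YO K2TOG YO K
RS row: no reversal, no swap; stitch n worked = column n.
Stitch 9 in working order -> K2TOG

== STITCH ==
K2TOG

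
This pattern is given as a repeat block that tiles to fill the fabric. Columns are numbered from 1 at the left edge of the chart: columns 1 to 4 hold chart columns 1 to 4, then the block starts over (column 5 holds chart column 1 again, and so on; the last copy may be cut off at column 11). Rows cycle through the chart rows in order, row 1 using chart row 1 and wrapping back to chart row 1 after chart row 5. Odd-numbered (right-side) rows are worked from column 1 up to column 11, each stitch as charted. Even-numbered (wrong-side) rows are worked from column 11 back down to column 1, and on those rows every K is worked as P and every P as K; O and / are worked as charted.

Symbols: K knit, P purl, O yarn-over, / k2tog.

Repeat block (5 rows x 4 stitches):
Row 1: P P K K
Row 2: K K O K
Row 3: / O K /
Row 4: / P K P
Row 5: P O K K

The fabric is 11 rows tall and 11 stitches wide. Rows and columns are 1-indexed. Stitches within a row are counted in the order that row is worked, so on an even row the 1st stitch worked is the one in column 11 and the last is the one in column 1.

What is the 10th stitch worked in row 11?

== STITCH ==
P

Derivation:
For row 11: chart row = ((11-1) mod 5) + 1 = 1; this is a RS (odd) row.
Chart row 1 tiled across columns 1-11: P P K K P P K K P P K
RS row: no reversal, no swap; stitch n worked = column n.
Stitch 10 in working order -> P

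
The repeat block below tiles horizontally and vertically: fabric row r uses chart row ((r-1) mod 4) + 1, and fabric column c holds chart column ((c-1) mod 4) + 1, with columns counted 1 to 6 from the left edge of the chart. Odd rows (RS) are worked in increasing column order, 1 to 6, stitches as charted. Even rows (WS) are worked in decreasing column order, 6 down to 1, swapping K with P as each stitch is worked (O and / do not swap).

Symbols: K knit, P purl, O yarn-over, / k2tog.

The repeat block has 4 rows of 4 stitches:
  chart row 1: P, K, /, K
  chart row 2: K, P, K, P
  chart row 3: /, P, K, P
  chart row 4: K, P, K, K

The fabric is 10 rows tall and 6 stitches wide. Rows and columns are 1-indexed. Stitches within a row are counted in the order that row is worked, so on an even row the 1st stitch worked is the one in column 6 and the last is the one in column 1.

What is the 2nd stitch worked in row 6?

Stitch:
P

Derivation:
For row 6: chart row = ((6-1) mod 4) + 1 = 2; this is a WS (even) row.
Chart row 2 tiled across columns 1-6: K P K P K P
WS: work from column 6 back to column 1 (reverse the tiled row), swapping K<->P (O and / unchanged).
Row 6 as worked: K P K P K P
The 2nd stitch worked is P.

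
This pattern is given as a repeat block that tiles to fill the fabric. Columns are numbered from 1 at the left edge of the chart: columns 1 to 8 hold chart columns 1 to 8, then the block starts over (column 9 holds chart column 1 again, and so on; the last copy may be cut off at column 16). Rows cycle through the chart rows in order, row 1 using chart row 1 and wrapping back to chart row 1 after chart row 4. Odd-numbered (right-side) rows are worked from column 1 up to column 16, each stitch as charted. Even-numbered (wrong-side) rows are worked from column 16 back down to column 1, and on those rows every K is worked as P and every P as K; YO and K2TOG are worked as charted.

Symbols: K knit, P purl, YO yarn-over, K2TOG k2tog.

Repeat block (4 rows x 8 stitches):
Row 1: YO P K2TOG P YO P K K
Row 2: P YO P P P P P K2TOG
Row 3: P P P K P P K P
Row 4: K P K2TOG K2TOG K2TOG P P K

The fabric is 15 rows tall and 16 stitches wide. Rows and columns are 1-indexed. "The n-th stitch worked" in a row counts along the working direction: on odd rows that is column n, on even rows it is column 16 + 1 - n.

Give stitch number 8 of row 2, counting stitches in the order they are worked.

Row 2 uses chart row ((2-1) mod 4)+1 = 2. Row 2 is even, so WS.
Chart row 2 tiled across columns 1-16: P YO P P P P P K2TOG P YO P P P P P K2TOG
Wrong side: read the tiled row from column 16 down to 1 and exchange K with P (leave YO, K2TOG).
Row 2 as worked: K2TOG K K K K K YO K K2TOG K K K K K YO K
Stitch 8 in working order -> K

Result:
K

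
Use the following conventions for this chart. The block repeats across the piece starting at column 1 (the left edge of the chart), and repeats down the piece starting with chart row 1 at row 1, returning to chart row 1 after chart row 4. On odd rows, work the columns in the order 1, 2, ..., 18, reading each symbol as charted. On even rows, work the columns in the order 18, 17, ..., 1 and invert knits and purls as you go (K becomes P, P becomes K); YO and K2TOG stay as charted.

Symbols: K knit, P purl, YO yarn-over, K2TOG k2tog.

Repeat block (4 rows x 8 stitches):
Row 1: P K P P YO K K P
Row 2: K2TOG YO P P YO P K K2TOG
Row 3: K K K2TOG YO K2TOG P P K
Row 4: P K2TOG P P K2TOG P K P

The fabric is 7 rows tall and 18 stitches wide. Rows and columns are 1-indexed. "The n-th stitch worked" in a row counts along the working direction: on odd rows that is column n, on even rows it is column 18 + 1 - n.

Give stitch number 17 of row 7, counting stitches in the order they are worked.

Stitch:
K

Derivation:
Row 7: (7-1) mod 4 = 2, so use chart row 3. Odd row -> RS.
Chart row 3 tiled across columns 1-18: K K K2TOG YO K2TOG P P K K K K2TOG YO K2TOG P P K K K
Right side: take the tiled row as-is (worked left to right from column 1).
The 17th stitch worked is K.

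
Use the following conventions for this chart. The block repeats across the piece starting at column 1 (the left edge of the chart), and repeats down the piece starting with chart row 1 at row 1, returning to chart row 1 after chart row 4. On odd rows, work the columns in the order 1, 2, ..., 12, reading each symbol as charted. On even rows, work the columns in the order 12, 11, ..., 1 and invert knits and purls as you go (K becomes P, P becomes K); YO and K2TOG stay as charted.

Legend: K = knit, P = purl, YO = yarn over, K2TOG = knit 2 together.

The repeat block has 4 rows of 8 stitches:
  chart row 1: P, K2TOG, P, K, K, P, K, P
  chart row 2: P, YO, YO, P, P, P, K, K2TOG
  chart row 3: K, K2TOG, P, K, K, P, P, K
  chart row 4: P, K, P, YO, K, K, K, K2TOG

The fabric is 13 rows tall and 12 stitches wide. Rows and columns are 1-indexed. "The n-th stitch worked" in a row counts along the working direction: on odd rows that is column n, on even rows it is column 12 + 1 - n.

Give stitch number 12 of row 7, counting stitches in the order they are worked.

Row 7 uses chart row ((7-1) mod 4)+1 = 3. Row 7 is odd, so RS.
Chart row 3 tiled across columns 1-12: K K2TOG P K K P P K K K2TOG P K
Right side: take the tiled row as-is (worked left to right from column 1).
Counting 12 along the worked row gives K.

Result:
K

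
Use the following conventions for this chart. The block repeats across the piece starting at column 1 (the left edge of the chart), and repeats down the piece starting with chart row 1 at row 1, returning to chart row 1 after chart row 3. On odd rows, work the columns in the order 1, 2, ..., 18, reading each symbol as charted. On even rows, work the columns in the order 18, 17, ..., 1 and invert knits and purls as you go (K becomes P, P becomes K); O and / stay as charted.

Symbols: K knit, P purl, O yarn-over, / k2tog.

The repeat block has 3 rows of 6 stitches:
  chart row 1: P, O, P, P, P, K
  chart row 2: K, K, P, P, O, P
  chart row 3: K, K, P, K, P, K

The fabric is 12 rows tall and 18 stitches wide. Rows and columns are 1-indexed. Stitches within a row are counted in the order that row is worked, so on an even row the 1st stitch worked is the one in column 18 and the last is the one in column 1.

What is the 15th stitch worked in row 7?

Stitch:
P

Derivation:
For row 7: chart row = ((7-1) mod 3) + 1 = 1; this is a RS (odd) row.
Chart row 1 tiled across columns 1-18: P O P P P K P O P P P K P O P P P K
Right side: take the tiled row as-is (worked left to right from column 1).
Stitch 15 in working order -> P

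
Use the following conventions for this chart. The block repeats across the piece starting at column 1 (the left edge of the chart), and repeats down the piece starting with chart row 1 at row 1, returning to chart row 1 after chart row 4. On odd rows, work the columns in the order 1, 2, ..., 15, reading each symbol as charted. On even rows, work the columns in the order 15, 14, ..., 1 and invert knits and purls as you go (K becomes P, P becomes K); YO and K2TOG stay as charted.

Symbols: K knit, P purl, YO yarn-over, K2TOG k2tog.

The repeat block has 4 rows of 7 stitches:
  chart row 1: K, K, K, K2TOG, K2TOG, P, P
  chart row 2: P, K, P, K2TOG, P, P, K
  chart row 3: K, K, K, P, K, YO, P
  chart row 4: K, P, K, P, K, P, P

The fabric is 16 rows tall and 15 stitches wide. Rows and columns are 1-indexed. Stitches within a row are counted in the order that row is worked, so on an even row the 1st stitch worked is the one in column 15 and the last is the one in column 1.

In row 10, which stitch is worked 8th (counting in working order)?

For row 10: chart row = ((10-1) mod 4) + 1 = 2; this is a WS (even) row.
Chart row 2 tiled across columns 1-15: P K P K2TOG P P K P K P K2TOG P P K P
WS: work from column 15 back to column 1 (reverse the tiled row), swapping K<->P (YO and K2TOG unchanged).
Row 10 as worked: K P K K K2TOG K P K P K K K2TOG K P K
Stitch 8 in working order -> K

Result:
K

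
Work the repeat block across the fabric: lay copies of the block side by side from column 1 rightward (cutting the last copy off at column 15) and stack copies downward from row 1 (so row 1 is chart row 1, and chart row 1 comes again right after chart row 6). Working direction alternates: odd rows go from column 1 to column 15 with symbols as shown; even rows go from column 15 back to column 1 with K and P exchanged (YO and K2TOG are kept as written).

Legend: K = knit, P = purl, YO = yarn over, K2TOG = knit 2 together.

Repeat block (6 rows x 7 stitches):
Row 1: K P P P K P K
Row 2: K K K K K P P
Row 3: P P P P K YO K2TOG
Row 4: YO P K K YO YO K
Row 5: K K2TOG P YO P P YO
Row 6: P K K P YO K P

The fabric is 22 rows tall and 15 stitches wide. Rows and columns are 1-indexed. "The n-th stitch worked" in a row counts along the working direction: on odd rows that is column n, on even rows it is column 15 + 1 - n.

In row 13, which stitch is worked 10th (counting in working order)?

Row 13 uses chart row ((13-1) mod 6)+1 = 1. Row 13 is odd, so RS.
Chart row 1 tiled across columns 1-15: K P P P K P K K P P P K P K K
RS row: no reversal, no swap; stitch n worked = column n.
The 10th stitch worked is P.

Result:
P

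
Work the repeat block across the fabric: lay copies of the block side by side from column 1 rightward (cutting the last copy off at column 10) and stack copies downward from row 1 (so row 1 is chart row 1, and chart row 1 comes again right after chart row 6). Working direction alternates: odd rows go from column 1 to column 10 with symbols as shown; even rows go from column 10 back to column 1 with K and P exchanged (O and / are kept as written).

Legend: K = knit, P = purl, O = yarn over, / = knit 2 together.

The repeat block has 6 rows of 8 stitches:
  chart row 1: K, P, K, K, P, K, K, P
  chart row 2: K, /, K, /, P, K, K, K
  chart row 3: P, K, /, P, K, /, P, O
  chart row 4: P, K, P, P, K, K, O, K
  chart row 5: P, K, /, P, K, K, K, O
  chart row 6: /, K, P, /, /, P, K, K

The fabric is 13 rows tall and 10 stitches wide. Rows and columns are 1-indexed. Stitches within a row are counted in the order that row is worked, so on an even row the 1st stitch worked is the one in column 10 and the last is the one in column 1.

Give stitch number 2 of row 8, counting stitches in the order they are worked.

== STITCH ==
P

Derivation:
For row 8: chart row = ((8-1) mod 6) + 1 = 2; this is a WS (even) row.
Chart row 2 tiled across columns 1-10: K / K / P K K K K /
Wrong side: read the tiled row from column 10 down to 1 and exchange K with P (leave O, /).
Row 8 as worked: / P P P P K / P / P
The 2nd stitch worked is P.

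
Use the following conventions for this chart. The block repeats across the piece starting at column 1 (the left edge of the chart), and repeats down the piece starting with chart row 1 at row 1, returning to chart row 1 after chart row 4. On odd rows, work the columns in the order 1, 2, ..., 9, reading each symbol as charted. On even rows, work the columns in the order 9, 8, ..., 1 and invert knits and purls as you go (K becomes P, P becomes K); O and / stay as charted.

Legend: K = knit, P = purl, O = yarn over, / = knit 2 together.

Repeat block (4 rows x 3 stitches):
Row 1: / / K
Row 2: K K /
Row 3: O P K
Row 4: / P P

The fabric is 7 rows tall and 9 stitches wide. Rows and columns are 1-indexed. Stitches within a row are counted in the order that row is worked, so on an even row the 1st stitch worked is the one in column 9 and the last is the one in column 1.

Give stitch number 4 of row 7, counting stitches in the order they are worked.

Row 7 uses chart row ((7-1) mod 4)+1 = 3. Row 7 is odd, so RS.
Chart row 3 tiled across columns 1-9: O P K O P K O P K
Right side: take the tiled row as-is (worked left to right from column 1).
Counting 4 along the worked row gives O.

== STITCH ==
O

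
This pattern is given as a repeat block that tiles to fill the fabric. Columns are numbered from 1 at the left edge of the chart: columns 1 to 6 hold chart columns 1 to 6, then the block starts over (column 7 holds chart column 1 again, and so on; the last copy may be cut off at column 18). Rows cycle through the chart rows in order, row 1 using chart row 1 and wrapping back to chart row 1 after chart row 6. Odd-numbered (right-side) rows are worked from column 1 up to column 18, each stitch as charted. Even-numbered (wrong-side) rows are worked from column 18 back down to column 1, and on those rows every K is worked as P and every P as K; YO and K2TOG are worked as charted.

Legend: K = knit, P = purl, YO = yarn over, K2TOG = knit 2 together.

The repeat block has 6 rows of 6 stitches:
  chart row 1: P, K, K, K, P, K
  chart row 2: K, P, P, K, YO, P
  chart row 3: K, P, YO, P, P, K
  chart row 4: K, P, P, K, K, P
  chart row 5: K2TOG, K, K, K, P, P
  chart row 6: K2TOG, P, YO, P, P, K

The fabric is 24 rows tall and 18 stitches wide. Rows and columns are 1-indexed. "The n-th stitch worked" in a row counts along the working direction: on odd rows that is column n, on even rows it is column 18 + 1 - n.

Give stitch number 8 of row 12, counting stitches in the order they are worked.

Row 12: (12-1) mod 6 = 5, so use chart row 6. Even row -> WS.
Chart row 6 tiled across columns 1-18: K2TOG P YO P P K K2TOG P YO P P K K2TOG P YO P P K
WS: work from column 18 back to column 1 (reverse the tiled row), swapping K<->P (YO and K2TOG unchanged).
Row 12 as worked: P K K YO K K2TOG P K K YO K K2TOG P K K YO K K2TOG
The 8th stitch worked is K.

Stitch:
K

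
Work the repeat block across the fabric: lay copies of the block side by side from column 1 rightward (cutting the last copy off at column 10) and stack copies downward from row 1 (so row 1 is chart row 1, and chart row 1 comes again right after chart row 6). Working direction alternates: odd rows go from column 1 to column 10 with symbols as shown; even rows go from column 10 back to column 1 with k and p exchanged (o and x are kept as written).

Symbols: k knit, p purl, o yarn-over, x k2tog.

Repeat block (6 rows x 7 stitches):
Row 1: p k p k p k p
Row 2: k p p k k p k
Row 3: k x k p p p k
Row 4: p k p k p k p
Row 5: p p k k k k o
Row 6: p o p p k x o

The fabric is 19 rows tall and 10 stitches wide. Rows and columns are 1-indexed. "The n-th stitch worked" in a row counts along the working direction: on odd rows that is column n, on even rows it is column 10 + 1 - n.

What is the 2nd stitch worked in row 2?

For row 2: chart row = ((2-1) mod 6) + 1 = 2; this is a WS (even) row.
Chart row 2 tiled across columns 1-10: k p p k k p k k p p
WS row: flip the tiled sequence (start at column 10) and apply k<->p; o and x stay.
Row 2 as worked: k k p p k p p k k p
Counting 2 along the worked row gives k.

== STITCH ==
k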